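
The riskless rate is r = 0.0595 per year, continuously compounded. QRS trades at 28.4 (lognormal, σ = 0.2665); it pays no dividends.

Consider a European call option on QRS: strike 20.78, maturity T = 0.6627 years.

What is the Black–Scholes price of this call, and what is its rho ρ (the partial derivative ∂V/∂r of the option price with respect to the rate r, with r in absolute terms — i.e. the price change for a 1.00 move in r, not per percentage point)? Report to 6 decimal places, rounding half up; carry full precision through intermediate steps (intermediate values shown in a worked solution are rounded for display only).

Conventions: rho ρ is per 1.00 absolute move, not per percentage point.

price = 8.537014
ρ = 12.376537

σ√T = 0.2665·√0.6627 = 0.216948
d₁ = (ln(S/K) + (r+σ²/2)T) / (σ√T) = (ln(28.4/20.78) + (0.0595+0.2665²/2)·0.6627) / 0.216948 = (0.312398 + 0.062964) / 0.216948 = 1.730193
d₂ = d₁ − σ√T = 1.730193 − 0.216948 = 1.513245
e^{−rT} = 0.961337
N(d₁) = 0.958202,  N(d₂) = 0.934891
Call price V = S·N(d₁) − K·e^{−rT}·N(d₂) = 27.212941 − 18.675927 = 8.537014
ρ = K·T·e^{−rT}·N(d₂) = 12.376537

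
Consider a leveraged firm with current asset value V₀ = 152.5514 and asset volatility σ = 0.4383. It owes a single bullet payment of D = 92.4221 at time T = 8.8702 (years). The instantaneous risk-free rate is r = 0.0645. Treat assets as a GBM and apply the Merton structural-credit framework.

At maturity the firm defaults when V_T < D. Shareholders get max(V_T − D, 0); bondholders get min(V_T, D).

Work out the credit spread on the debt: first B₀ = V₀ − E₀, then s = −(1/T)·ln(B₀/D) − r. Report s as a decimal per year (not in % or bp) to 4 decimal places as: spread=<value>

Work the structural quantities from V₀ = 152.5514 against face 92.4221:
d₁ = [ln(V₀/D) + (r + σ²/2)T] / (σ√T)
   = [ln(152.5514/92.4221) + (0.0645 + 0.5·0.4383²)·8.8702] / (0.4383·√8.8702)
   = [0.501135 + 1.424141] / 1.305384 = 1.474874
d₂ = d₁ − σ√T = 1.474874 − 1.305384 = 0.169490
N(d₁) = 0.929877,  N(d₂) = 0.567295,  e^(−rT) = 0.564323
E₀ = V₀·N(d₁) − D·e^(−rT)·N(d₂)
   = 152.5514·0.929877 − 92.4221·0.564323·0.567295 = 112.266223
B₀ = V₀ − E₀ = 152.5514 − 112.266223 = 40.285177
spread = −(1/T)·ln(B₀/D) − r = −(1/8.8702)·ln(40.285177/92.4221) − 0.0645 = 0.02911486

spread=0.0291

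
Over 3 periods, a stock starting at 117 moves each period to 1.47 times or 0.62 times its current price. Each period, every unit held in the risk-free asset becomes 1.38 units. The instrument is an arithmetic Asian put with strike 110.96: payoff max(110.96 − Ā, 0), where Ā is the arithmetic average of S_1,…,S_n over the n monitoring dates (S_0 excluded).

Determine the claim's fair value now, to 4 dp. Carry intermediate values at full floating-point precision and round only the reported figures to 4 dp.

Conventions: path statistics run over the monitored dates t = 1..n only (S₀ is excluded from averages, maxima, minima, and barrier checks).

price = 0.3294

No-arbitrage gives p* = (R−d)/(u−d) = 0.8941: enumerate every path, weight its payoff by its p*-probability, and discount by R^3.
Enumerate all 2^3 = 8 price paths (U = up ×1.47, D = down ×0.62); each path with k up-moves has probability p*^k·(1−p*)^(3−k).
DDD: Ā=48.4664, payoff=62.4936, prob=0.001187
UDD: Ā=114.9123, payoff=0.0000, prob=0.010024
DUD: Ā=81.7623, payoff=29.1977, prob=0.010024
UUD: Ā=193.8557, payoff=0.0000, prob=0.084647
DDU: Ā=61.2093, payoff=49.7507, prob=0.010024
UDU: Ā=145.1252, payoff=0.0000, prob=0.084647
DUU: Ā=111.9752, payoff=0.0000, prob=0.084647
UUU: Ā=265.4895, payoff=0.0000, prob=0.714799
Price = Σ prob·payoff / R^3 = 0.865564 / 2.628072 = 0.3294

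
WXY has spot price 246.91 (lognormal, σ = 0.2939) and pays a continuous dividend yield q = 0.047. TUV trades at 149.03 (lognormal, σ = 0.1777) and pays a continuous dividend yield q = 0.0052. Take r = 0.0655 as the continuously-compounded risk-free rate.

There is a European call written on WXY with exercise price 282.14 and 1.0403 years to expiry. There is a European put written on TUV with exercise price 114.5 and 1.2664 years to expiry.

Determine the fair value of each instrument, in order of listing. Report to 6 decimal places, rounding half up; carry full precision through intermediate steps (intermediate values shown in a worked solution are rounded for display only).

price(WXY call K=282.14) = 17.602254
price(TUV put K=114.5) = 0.455197

[WXY call K=282.14]
σ√T = 0.2939·√1.0403 = 0.299764
d₁ = (ln(S/K) + (r−q+σ²/2)T) / (σ√T) = (ln(246.91/282.14) + (0.0655−0.047+0.2939²/2)·1.0403) / 0.299764 = (-0.133380 + 0.064175) / 0.299764 = -0.230865
d₂ = d₁ − σ√T = -0.230865 − 0.299764 = -0.530628
e^{−rT} = 0.934130
e^{−qT} = 0.952282
N(d₁) = 0.408710,  N(d₂) = 0.297838
price = S·e^{−qT}·N(d₁) − K·e^{−rT}·N(d₂) = 96.099126 − 78.496872 = 17.602254
[TUV put K=114.5]
σ√T = 0.1777·√1.2664 = 0.199974
d₁ = (ln(S/K) + (r−q+σ²/2)T) / (σ√T) = (ln(149.03/114.5) + (0.0655−0.0052+0.1777²/2)·1.2664) / 0.199974 = (0.263573 + 0.096359) / 0.199974 = 1.799894
d₂ = d₁ − σ√T = 1.799894 − 0.199974 = 1.599920
e^{−rT} = 0.920398
e^{−qT} = 0.993436
N(−d₁) = 0.035939,  N(−d₂) = 0.054808
price = K·e^{−rT}·N(−d₂) − S·e^{−qT}·N(−d₁) = 5.775985 − 5.320788 = 0.455197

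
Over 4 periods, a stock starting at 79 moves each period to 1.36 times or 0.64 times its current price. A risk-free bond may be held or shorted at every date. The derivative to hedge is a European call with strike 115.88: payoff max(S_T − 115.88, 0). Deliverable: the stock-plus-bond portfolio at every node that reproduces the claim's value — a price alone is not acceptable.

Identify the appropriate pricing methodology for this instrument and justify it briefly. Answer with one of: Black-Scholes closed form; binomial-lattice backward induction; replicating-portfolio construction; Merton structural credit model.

framework: replicating-portfolio construction

Key observation: what is demanded is not a single number but the (Δ, B) position at each node of the 1.36/0.64 tree starting at 79; constructing those positions is the replicating-portfolio method.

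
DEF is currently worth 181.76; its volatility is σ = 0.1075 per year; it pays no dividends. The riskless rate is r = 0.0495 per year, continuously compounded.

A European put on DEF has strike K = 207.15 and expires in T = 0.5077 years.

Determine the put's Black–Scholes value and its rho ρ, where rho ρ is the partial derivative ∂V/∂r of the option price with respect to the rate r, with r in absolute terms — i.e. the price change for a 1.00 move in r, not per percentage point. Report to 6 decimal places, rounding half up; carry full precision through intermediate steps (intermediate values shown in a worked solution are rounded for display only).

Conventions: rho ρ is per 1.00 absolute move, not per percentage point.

price = 20.812272
ρ = -94.539501

σ√T = 0.1075·√0.5077 = 0.076597
d₁ = (ln(S/K) + (r+σ²/2)T) / (σ√T) = (ln(181.76/207.15) + (0.0495+0.1075²/2)·0.5077) / 0.076597 = (-0.130756 + 0.028065) / 0.076597 = -1.340669
d₂ = d₁ − σ√T = -1.340669 − 0.076597 = -1.417267
e^{−rT} = 0.975182
N(−d₁) = 0.909986,  N(−d₂) = 0.921797
Put price V = K·e^{−rT}·N(−d₂) − S·N(−d₁) = 186.211347 − 165.399075 = 20.812272
ρ = −K·T·e^{−rT}·N(−d₂) = -94.539501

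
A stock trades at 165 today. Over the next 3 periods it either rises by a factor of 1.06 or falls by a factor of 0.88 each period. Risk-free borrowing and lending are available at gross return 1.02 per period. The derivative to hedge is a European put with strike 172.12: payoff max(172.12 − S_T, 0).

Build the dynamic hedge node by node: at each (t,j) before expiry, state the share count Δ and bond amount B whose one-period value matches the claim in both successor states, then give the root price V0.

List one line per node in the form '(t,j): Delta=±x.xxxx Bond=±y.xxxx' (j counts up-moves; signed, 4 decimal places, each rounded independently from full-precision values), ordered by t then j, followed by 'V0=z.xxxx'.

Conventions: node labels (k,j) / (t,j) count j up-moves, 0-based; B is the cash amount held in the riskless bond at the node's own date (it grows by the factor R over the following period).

No-arbitrage ⇒ martingale measure with p* = (R−d)/(u−d) = 0.7778.
Expiry values: V(3,0)=59.6771, V(3,1)=36.6774, V(3,2)=8.9733, V(3,3)=0.0000
  t=2,j=0: stock 127.7760 → up 135.4426 (V=36.6774), down 112.4429 (V=59.6771). Price 40.9691; hedge Δ=-1.0000, bond B=168.7451.
  t=2,j=1: stock 153.9120 → up 163.1467 (V=8.9733), down 135.4426 (V=36.6774). Price 14.8331; hedge Δ=-1.0000, bond B=168.7451.
  t=2,j=2: stock 185.3940 → up 196.5176 (V=0.0000), down 163.1467 (V=8.9733). Price 1.9550; hedge Δ=-0.2689, bond B=51.8065.
  t=1,j=0: stock 145.2000 → up 153.9120 (V=14.8331), down 127.7760 (V=40.9691). Price 20.2364; hedge Δ=-1.0000, bond B=165.4364.
  t=1,j=1: stock 174.9000 → up 185.3940 (V=1.9550), down 153.9120 (V=14.8331). Price 4.7223; hedge Δ=-0.4091, bond B=76.2675.
  t=0,j=0: stock 165.0000 → up 174.9000 (V=4.7223), down 145.2000 (V=20.2364). Price 8.0097; hedge Δ=-0.5224, bond B=94.1988.
As a check, the time-0 holding Δ(0,0)·S0 + B(0,0) comes to 8.0097 — exactly V0.

(0,0): Delta=-0.5224 Bond=94.1988
(1,0): Delta=-1.0000 Bond=165.4364
(1,1): Delta=-0.4091 Bond=76.2675
(2,0): Delta=-1.0000 Bond=168.7451
(2,1): Delta=-1.0000 Bond=168.7451
(2,2): Delta=-0.2689 Bond=51.8065
V0=8.0097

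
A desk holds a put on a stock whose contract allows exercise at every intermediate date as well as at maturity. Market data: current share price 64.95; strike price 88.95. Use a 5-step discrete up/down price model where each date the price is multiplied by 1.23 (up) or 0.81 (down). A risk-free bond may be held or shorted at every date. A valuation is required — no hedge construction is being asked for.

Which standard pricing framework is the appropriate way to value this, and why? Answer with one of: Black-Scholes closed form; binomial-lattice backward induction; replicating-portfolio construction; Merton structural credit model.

Key observation: the put (strike 88.95 on spot 64.95) is American-style on a 5-step discrete price model, so the early-exercise decision at every node requires stepwise backward valuation — a closed form cannot price the exercise right.

framework: binomial-lattice backward induction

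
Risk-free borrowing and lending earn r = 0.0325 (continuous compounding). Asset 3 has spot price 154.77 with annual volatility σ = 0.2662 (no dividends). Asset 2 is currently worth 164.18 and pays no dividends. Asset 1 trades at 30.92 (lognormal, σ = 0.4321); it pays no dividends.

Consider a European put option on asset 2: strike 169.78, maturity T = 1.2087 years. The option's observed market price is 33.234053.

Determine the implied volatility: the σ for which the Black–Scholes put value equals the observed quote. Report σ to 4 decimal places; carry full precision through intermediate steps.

At σ = 0.4747 the Black–Scholes value reproduces the quote:
σ√T = 0.4747·√1.2087 = 0.521889
d₁ = (ln(S/K) + (r+σ²/2)T) / (σ√T) = (ln(164.18/169.78) + (0.0325+0.4747²/2)·1.2087) / 0.521889 = (-0.033540 + 0.175467) / 0.521889 = 0.271948
d₂ = d₁ − σ√T = 0.271948 − 0.521889 = -0.249941
e^{−rT} = 0.961479
N(−d₁) = 0.392831,  N(−d₂) = 0.598684
V = K·e^{−rT}·N(−d₂) − S·N(−d₁) = 97.729028 − 64.494975 = 33.234053 (matching the quote); vega is positive throughout, so no other σ reproduces this price

sigma = 0.4747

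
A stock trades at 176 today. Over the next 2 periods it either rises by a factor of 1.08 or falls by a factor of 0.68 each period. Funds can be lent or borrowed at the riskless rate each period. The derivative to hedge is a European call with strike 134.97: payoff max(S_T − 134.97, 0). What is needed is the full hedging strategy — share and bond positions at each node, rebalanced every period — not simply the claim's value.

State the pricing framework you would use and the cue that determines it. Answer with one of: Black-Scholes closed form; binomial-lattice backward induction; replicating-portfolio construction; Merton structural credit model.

Key observation: the task asks for the hedge itself — share and bond holdings at every node of the 2-period tree on spot 176 with factors 1.08/0.68 — which is exactly what the replicating-portfolio construction produces.

framework: replicating-portfolio construction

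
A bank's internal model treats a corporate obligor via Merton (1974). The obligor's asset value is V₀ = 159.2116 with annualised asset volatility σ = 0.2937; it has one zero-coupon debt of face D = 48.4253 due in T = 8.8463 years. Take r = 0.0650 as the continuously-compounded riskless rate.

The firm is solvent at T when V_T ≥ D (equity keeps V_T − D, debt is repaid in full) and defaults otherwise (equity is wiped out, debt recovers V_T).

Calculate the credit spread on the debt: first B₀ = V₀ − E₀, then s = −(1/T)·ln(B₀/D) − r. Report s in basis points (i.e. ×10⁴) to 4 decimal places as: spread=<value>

With assets at 159.2116 and a single debt payment of 48.4253 at 8.8463 years:
d₁ = [ln(V₀/D) + (r + σ²/2)T] / (σ√T)
   = [ln(159.2116/48.4253) + (0.0650 + 0.5·0.2937²)·8.8463] / (0.2937·√8.8463)
   = [1.190212 + 0.956549] / 0.873544 = 2.457530
d₂ = d₁ − σ√T = 2.457530 − 0.873544 = 1.583986
N(d₁) = 0.993005,  N(d₂) = 0.943402,  e^(−rT) = 0.562700
E₀ = V₀·N(d₁) − D·e^(−rT)·N(d₂)
   = 159.2116·0.993005 − 48.4253·0.562700·0.943402 = 132.391298
B₀ = V₀ − E₀ = 159.2116 − 132.391298 = 26.820302
spread = −(1/T)·ln(B₀/D) − r = −(1/8.8463)·ln(26.820302/48.4253) − 0.0650 = 0.00179213
in basis points: 0.00179213 × 10⁴ = 17.9213 bp

spread=17.9213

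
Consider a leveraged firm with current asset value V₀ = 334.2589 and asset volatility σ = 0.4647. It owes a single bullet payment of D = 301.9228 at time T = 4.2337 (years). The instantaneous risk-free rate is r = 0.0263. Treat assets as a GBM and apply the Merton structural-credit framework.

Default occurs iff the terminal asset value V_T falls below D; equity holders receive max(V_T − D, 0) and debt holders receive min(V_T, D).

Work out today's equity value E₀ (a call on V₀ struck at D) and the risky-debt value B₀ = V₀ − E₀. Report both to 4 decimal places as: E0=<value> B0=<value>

E0=145.6308 B0=188.6281

Apply the equity-as-call identities (strike 301.9228, horizon 4.2337 years):
d₁ = [ln(V₀/D) + (r + σ²/2)T] / (σ√T)
   = [ln(334.2589/301.9228) + (0.0263 + 0.5·0.4647²)·4.2337] / (0.4647·√4.2337)
   = [0.101744 + 0.568472] / 0.956165 = 0.700942
d₂ = d₁ − σ√T = 0.700942 − 0.956165 = -0.255222
N(d₁) = 0.758330,  N(d₂) = 0.399276,  e^(−rT) = 0.894629
E₀ = V₀·N(d₁) − D·e^(−rT)·N(d₂)
   = 334.2589·0.758330 − 301.9228·0.894629·0.399276 = 145.630823
B₀ = V₀ − E₀ = 334.2589 − 145.630823 = 188.628077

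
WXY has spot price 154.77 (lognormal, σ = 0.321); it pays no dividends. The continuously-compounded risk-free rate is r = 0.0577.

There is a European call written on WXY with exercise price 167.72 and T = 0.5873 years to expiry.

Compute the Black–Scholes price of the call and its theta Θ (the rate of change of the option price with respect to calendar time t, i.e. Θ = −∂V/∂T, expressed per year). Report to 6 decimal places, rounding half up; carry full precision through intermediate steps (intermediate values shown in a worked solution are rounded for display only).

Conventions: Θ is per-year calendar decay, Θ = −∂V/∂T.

σ√T = 0.321·√0.5873 = 0.246000
d₁ = (ln(S/K) + (r+σ²/2)T) / (σ√T) = (ln(154.77/167.72) + (0.0577+0.321²/2)·0.5873) / 0.246000 = (-0.080356 + 0.064145) / 0.246000 = -0.065897
d₂ = d₁ − σ√T = -0.065897 − 0.246000 = -0.311897
e^{−rT} = 0.966681
N(d₁) = 0.473730,  N(d₂) = 0.377560
Call price V = S·N(d₁) − K·e^{−rT}·N(d₂) = 73.319199 − 61.214355 = 12.104844
φ(d₁) = (1/√(2π))·e^{−d₁²/2} = 0.398077
Θ = −S·φ(d₁)·σ/(2√T) − r·K·e^{−rT}·N(d₂) = −12.903245 − 3.532068 = -16.435313

price = 12.104844
Θ = -16.435313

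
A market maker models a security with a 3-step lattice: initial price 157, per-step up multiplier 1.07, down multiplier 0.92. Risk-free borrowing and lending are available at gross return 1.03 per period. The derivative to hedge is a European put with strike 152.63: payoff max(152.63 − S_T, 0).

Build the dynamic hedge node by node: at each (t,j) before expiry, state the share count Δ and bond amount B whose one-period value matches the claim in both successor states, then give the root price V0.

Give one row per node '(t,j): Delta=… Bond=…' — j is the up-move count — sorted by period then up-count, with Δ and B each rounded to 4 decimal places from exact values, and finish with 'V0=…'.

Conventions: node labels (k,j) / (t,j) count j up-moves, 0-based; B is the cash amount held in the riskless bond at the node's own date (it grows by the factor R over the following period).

Risk-neutral probability p* = (R−d)/(u−d) = (1.03−0.92)/(1.07−0.92) = 0.7333.
At maturity the claim pays: V(3,0)=30.3760, V(3,1)=10.4433, V(3,2)=0.0000, V(3,3)=0.0000
  t=2,j=0: stock 132.8848 → up 142.1867 (V=10.4433), down 122.2540 (V=30.3760). Price 15.2997; hedge Δ=-1.0000, bond B=148.1845.
  t=2,j=1: stock 154.5508 → up 165.3694 (V=0.0000), down 142.1867 (V=10.4433). Price 2.7038; hedge Δ=-0.4505, bond B=72.3255.
  t=2,j=2: stock 179.7493 → up 192.3318 (V=0.0000), down 165.3694 (V=0.0000). Price 0.0000; hedge Δ=0.0000, bond B=0.0000.
  t=1,j=0: stock 144.4400 → up 154.5508 (V=2.7038), down 132.8848 (V=15.2997). Price 5.8861; hedge Δ=-0.5814, bond B=89.8588.
  t=1,j=1: stock 167.9900 → up 179.7493 (V=0.0000), down 154.5508 (V=2.7038). Price 0.7000; hedge Δ=-0.1073, bond B=18.7251.
  t=0,j=0: stock 157.0000 → up 167.9900 (V=0.7000), down 144.4400 (V=5.8861). Price 2.0223; hedge Δ=-0.2202, bond B=36.5962.
Verification: the root portfolio costs Δ(0,0)·S0 + B(0,0) = 2.0223, matching V0.

(0,0): Delta=-0.2202 Bond=36.5962
(1,0): Delta=-0.5814 Bond=89.8588
(1,1): Delta=-0.1073 Bond=18.7251
(2,0): Delta=-1.0000 Bond=148.1845
(2,1): Delta=-0.4505 Bond=72.3255
(2,2): Delta=0.0000 Bond=0.0000
V0=2.0223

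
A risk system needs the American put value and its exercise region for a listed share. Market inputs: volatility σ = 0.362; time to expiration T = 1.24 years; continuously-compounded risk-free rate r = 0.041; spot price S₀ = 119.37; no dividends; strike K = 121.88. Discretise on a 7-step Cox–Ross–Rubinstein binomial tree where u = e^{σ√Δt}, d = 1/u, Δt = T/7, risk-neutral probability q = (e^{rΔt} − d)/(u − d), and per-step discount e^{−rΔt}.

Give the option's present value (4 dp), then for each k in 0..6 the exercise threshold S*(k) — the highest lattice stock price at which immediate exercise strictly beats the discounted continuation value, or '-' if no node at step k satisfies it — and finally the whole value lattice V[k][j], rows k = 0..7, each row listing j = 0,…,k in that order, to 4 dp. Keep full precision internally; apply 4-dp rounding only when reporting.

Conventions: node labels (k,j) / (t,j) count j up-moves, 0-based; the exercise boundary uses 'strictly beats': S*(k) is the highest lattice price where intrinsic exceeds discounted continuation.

price = 18.3267
boundary = - - - 75.5767 64.8962 75.5767 88.0151
tree:
18.3267
25.8483 10.6408
35.2603 16.2743 4.8380
46.3033 24.1014 8.2343 1.3159
56.9838 34.2748 13.6954 2.5778 0.0000
66.1550 46.3033 22.0581 5.0498 0.0000 0.0000
74.0301 56.9838 33.8649 9.8926 0.0000 0.0000 0.0000
80.7923 66.1550 46.3033 19.3795 0.0000 0.0000 0.0000 0.0000

Δt=0.17714  u=1.16458  d=0.85868  q=0.48581  discount=0.99276
step 7 (expiry): payoffs max(K−S,0) = 80.7923 66.1550 46.3033 19.3795 0.0000 0.0000 0.0000 0.0000
step 6: (k=6,j=0): S=47.8499, K−S=74.0301, hold=73.1481 ⇒ V=74.0301 exercise | (k=6,j=1): S=64.8962, K−S=56.9838, hold=56.1018 ⇒ V=56.9838 exercise | (k=6,j=2): S=88.0151, K−S=33.8649, hold=32.9829 ⇒ V=33.8649 exercise | (k=6,j=3): S=119.3700, K−S=2.5100, hold=9.8926 ⇒ V=9.8926 continue | (k=6,j=4): S=161.8949, K−S=0.0000, hold=0.0000 ⇒ V=0.0000 continue | (k=6,j=5): S=219.5691, K−S=0.0000, hold=0.0000 ⇒ V=0.0000 continue | (k=6,j=6): S=297.7895, K−S=0.0000, hold=0.0000 ⇒ V=0.0000 continue  boundary S*=88.0151
step 5: (k=5,j=0): S=55.7250, K−S=66.1550, hold=65.2730 ⇒ V=66.1550 exercise | (k=5,j=1): S=75.5767, K−S=46.3033, hold=45.4213 ⇒ V=46.3033 exercise | (k=5,j=2): S=102.5005, K−S=19.3795, hold=22.0581 ⇒ V=22.0581 continue | (k=5,j=3): S=139.0158, K−S=0.0000, hold=5.0498 ⇒ V=5.0498 continue | (k=5,j=4): S=188.5395, K−S=0.0000, hold=0.0000 ⇒ V=0.0000 continue | (k=5,j=5): S=255.7056, K−S=0.0000, hold=0.0000 ⇒ V=0.0000 continue  boundary S*=75.5767
step 4: (k=4,j=0): S=64.8962, K−S=56.9838, hold=56.1018 ⇒ V=56.9838 exercise | (k=4,j=1): S=88.0151, K−S=33.8649, hold=34.2748 ⇒ V=34.2748 continue | (k=4,j=2): S=119.3700, K−S=2.5100, hold=13.6954 ⇒ V=13.6954 continue | (k=4,j=3): S=161.8949, K−S=0.0000, hold=2.5778 ⇒ V=2.5778 continue | (k=4,j=4): S=219.5691, K−S=0.0000, hold=0.0000 ⇒ V=0.0000 continue  boundary S*=64.8962
step 3: (k=3,j=0): S=75.5767, K−S=46.3033, hold=45.6190 ⇒ V=46.3033 exercise | (k=3,j=1): S=102.5005, K−S=19.3795, hold=24.1014 ⇒ V=24.1014 continue | (k=3,j=2): S=139.0158, K−S=0.0000, hold=8.2343 ⇒ V=8.2343 continue | (k=3,j=3): S=188.5395, K−S=0.0000, hold=1.3159 ⇒ V=1.3159 continue  boundary S*=75.5767
step 2: (k=2,j=0): S=88.0151, K−S=33.8649, hold=35.2603 ⇒ V=35.2603 continue | (k=2,j=1): S=119.3700, K−S=2.5100, hold=16.2743 ⇒ V=16.2743 continue | (k=2,j=2): S=161.8949, K−S=0.0000, hold=4.8380 ⇒ V=4.8380 continue  boundary S*=-
step 1: (k=1,j=0): S=102.5005, K−S=19.3795, hold=25.8483 ⇒ V=25.8483 continue | (k=1,j=1): S=139.0158, K−S=0.0000, hold=10.6408 ⇒ V=10.6408 continue  boundary S*=-
step 0: (k=0,j=0): S=119.3700, K−S=2.5100, hold=18.3267 ⇒ V=18.3267 continue  boundary S*=-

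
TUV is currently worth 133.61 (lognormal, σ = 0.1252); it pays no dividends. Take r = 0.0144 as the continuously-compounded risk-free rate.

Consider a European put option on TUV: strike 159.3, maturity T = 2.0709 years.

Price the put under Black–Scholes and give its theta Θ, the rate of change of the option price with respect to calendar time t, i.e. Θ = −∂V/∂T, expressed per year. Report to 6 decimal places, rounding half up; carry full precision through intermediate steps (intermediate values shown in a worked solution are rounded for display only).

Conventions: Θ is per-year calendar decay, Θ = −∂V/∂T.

price = 24.057587
Θ = 0.028480

σ√T = 0.1252·√2.0709 = 0.180171
d₁ = (ln(S/K) + (r+σ²/2)T) / (σ√T) = (ln(133.61/159.3) + (0.0144+0.1252²/2)·2.0709) / 0.180171 = (-0.175864 + 0.046052) / 0.180171 = -0.720497
d₂ = d₁ − σ√T = -0.720497 − 0.180171 = -0.900668
e^{−rT} = 0.970619
N(−d₁) = 0.764391,  N(−d₂) = 0.816118
Put price V = K·e^{−rT}·N(−d₂) − S·N(−d₁) = 126.187813 − 102.130226 = 24.057587
φ(d₁) = (1/√(2π))·e^{−d₁²/2} = 0.307741
Θ = −S·φ(d₁)·σ/(2√T) + r·K·e^{−rT}·N(−d₂) = −1.788624 + 1.817105 = 0.028480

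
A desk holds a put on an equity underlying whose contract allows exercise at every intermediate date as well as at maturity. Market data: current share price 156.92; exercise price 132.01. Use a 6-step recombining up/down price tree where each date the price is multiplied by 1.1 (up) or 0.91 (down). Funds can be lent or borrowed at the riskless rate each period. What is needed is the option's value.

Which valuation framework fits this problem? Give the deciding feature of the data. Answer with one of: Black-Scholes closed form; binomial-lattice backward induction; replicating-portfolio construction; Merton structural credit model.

Key observation: early exercise of the strike-132.01 put must be checked at each of the 6 dates (spot 156.92), which forces a node-by-node comparison of intrinsic and continuation value backward from expiry.

framework: binomial-lattice backward induction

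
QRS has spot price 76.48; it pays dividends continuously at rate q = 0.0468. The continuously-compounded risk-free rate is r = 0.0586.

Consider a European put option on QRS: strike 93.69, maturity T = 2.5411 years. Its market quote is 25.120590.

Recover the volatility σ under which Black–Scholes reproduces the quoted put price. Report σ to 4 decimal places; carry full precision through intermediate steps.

At σ = 0.3876 the Black–Scholes value reproduces the quote:
σ√T = 0.3876·√2.5411 = 0.617866
d₁ = (ln(S/K) + (r−q+σ²/2)T) / (σ√T) = (ln(76.48/93.69) + (0.0586−0.0468+0.3876²/2)·2.5411) / 0.617866 = (-0.202962 + 0.220864) / 0.617866 = 0.028974
d₂ = d₁ − σ√T = 0.028974 − 0.617866 = -0.588892
e^{−rT} = 0.861648
e^{−qT} = 0.887876
N(−d₁) = 0.488443,  N(−d₂) = 0.722033
V = K·e^{−rT}·N(−d₂) − S·e^{−qT}·N(−d₁) = 58.288150 − 33.167560 = 25.120590 (the quoted price), and the Black–Scholes price is strictly increasing in σ, so σ is unique

sigma = 0.3876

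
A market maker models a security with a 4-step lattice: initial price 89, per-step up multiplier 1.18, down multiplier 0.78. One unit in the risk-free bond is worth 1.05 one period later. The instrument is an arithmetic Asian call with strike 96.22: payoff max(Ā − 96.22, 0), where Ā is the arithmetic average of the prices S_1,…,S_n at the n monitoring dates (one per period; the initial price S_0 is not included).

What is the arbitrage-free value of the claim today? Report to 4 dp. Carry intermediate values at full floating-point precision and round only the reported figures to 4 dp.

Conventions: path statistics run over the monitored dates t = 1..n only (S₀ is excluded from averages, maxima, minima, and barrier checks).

price = 10.6467

Risk-neutral up-probability p* = (R−d)/(u−d) = (1.05−0.78)/(1.18−0.78) = 0.6750; the claim prices as the p*-weighted sum of path payoffs discounted by R^4.
Enumerate all 2^4 = 16 price paths (U = up ×1.18, D = down ×0.78); each path with k up-moves has probability p*^k·(1−p*)^(4−k).
DDDD: Ā=49.6865, payoff=0.0000, prob=0.011157
UDDD: Ā=75.1668, payoff=0.0000, prob=0.023171
DUDD: Ā=66.2668, payoff=0.0000, prob=0.023171
UUDD: Ā=100.2498, payoff=4.0298, prob=0.048125
DDUD: Ā=59.3248, payoff=0.0000, prob=0.023171
UDUD: Ā=89.7478, payoff=0.0000, prob=0.048125
DUUD: Ā=80.8478, payoff=0.0000, prob=0.048125
UUUD: Ā=122.3082, payoff=26.0882, prob=0.099953
DDDU: Ā=53.9100, payoff=0.0000, prob=0.023171
UDDU: Ā=81.5562, payoff=0.0000, prob=0.048125
DUDU: Ā=72.6562, payoff=0.0000, prob=0.048125
UUDU: Ā=109.9158, payoff=13.6958, prob=0.099953
DDUU: Ā=65.7142, payoff=0.0000, prob=0.048125
UDUU: Ā=99.4138, payoff=3.1938, prob=0.099953
DUUU: Ā=90.5138, payoff=0.0000, prob=0.099953
UUUU: Ā=136.9312, payoff=40.7112, prob=0.207594
Price = Σ prob·payoff / R^4 = 12.941086 / 1.215506 = 10.6467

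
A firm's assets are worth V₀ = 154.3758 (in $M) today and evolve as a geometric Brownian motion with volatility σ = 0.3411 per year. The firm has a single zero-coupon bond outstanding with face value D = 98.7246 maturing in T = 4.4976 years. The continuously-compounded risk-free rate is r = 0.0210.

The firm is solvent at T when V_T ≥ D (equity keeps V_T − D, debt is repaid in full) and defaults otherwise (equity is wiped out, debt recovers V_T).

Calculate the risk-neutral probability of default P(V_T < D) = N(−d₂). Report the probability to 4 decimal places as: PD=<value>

With assets at 154.3758 and a single debt payment of 98.7246 at 4.4976 years:
d₁ = [ln(V₀/D) + (r + σ²/2)T] / (σ√T)
   = [ln(154.3758/98.7246) + (0.0210 + 0.5·0.3411²)·4.4976] / (0.3411·√4.4976)
   = [0.447056 + 0.356096] / 0.723389 = 1.110262
d₂ = d₁ − σ√T = 1.110262 − 0.723389 = 0.386872
risk-neutral PD = N(−d₂) = N(-0.386872) = 0.349425

PD=0.3494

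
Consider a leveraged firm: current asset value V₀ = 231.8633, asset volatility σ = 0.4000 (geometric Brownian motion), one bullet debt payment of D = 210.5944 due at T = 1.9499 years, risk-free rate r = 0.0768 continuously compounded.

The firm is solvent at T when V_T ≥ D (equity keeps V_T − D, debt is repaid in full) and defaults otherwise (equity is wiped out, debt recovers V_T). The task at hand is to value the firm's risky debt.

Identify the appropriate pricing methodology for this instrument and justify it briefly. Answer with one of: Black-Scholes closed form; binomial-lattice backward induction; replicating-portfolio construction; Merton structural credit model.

Key observation: the asked-for credit quantity lives on the firm's capital structure — asset value, asset volatility, debt face 210.5944 — which is the structural model's domain.

framework: Merton structural credit model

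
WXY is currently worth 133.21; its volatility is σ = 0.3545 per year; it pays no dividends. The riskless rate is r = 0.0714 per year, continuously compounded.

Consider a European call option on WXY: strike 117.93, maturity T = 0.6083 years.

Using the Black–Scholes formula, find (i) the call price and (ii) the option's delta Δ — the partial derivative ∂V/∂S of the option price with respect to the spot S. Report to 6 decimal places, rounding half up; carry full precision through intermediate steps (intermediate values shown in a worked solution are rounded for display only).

σ√T = 0.3545·√0.6083 = 0.276487
d₁ = (ln(S/K) + (r+σ²/2)T) / (σ√T) = (ln(133.21/117.93) + (0.0714+0.3545²/2)·0.6083) / 0.276487 = (0.121836 + 0.081655) / 0.276487 = 0.735986
d₂ = d₁ − σ√T = 0.735986 − 0.276487 = 0.459499
e^{−rT} = 0.957497
N(d₁) = 0.769130,  N(d₂) = 0.677062
Call price V = S·N(d₁) − K·e^{−rT}·N(d₂) = 102.455869 − 76.452242 = 26.003627
Δ = N(d₁) = 0.769130

price = 26.003627
Δ = 0.769130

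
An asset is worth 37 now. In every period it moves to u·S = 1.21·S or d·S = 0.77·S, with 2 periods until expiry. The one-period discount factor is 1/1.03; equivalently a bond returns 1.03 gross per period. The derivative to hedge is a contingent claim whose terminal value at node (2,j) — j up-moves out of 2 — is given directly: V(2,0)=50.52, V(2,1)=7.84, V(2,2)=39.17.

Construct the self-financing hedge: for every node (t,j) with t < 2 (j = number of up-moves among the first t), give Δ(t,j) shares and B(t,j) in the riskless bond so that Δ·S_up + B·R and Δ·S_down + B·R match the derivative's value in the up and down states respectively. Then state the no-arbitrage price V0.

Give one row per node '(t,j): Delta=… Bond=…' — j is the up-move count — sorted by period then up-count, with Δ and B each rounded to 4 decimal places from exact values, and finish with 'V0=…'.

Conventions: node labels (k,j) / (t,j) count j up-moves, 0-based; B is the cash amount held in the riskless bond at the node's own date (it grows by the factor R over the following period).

(0,0): Delta=0.0628 Bond=22.1104
(1,0): Delta=-3.4047 Bond=121.5631
(1,1): Delta=1.5905 Bond=-45.6189
V0=24.4343

Since d<R<u, set p* = (R−d)/(u−d) = 0.5909; price each node as the discounted p*-expectation of its children.
Terminal payoffs: V(2,0)=50.5200, V(2,1)=7.8400, V(2,2)=39.1700
Node (1,0) S=28.4900: V=(p*·7.8400+(1−p*)·50.5200)/1.03=24.5631; Δ=(7.8400−50.5200)/(34.4729−21.9373)=-3.4047; B=V−Δ·S=121.5631
Node (1,1) S=44.7700: V=(p*·39.1700+(1−p*)·7.8400)/1.03=25.5856; Δ=(39.1700−7.8400)/(54.1717−34.4729)=1.5905; B=V−Δ·S=-45.6189
Node (0,0) S=37.0000: V=(p*·25.5856+(1−p*)·24.5631)/1.03=24.4343; Δ=(25.5856−24.5631)/(44.7700−28.4900)=0.0628; B=V−Δ·S=22.1104
Check: Δ(0,0)·S0 + B(0,0) = 24.4343 = V0.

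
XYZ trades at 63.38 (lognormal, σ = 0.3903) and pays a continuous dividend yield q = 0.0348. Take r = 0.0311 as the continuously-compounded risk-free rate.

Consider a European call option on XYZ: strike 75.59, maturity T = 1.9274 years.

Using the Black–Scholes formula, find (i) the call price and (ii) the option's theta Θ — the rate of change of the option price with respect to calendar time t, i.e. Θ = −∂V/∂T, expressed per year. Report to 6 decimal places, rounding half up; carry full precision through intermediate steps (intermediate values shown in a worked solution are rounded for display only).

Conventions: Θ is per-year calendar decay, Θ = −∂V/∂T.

σ√T = 0.3903·√1.9274 = 0.541857
d₁ = (ln(S/K) + (r−q+σ²/2)T) / (σ√T) = (ln(63.38/75.59) + (0.0311−0.0348+0.3903²/2)·1.9274) / 0.541857 = (-0.176176 + 0.139673) / 0.541857 = -0.067366
d₂ = d₁ − σ√T = -0.067366 − 0.541857 = -0.609223
e^{−rT} = 0.941819
e^{−qT} = 0.935126
N(d₁) = 0.473145,  N(d₂) = 0.271188
Call price V = S·e^{−qT}·N(d₁) − K·e^{−rT}·N(d₂) = 28.042519 − 19.306475 = 8.736044
φ(d₁) = (1/√(2π))·e^{−d₁²/2} = 0.398038
Θ = −S·e^{−qT}·φ(d₁)·σ/(2√T) + q·S·e^{−qT}·N(d₁) − r·K·e^{−rT}·N(d₂) = −3.316117 + 0.975880 − 0.600431 = -2.940669

price = 8.736044
Θ = -2.940669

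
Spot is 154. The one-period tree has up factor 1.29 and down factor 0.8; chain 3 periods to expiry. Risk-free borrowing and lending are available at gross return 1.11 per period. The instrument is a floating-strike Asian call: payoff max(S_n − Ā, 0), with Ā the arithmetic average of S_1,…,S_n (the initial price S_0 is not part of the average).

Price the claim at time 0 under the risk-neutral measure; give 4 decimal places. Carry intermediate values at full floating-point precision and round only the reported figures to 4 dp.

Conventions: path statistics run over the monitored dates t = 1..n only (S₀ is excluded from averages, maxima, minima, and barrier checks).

price = 19.8690

With p* = (R−d)/(u−d) = 0.6327, sum probability × payoff across the paths and divide by R^3.
Enumerate all 2^3 = 8 price paths (U = up ×1.29, D = down ×0.8); each path with k up-moves has probability p*^k·(1−p*)^(3−k).
DDD: Ā=100.2027, payoff=0.0000, prob=0.049571
UDD: Ā=161.5768, payoff=0.0000, prob=0.085373
DUD: Ā=136.4235, payoff=0.0000, prob=0.085373
UUD: Ā=219.9828, payoff=0.0000, prob=0.147031
DDU: Ā=116.3008, payoff=10.8416, prob=0.085373
UDU: Ā=187.5350, payoff=17.4821, prob=0.147031
DUU: Ā=162.3817, payoff=42.6354, prob=0.147031
UUU: Ā=261.8405, payoff=68.7496, prob=0.253219
Price = Σ prob·payoff / R^3 = 27.173413 / 1.367631 = 19.8690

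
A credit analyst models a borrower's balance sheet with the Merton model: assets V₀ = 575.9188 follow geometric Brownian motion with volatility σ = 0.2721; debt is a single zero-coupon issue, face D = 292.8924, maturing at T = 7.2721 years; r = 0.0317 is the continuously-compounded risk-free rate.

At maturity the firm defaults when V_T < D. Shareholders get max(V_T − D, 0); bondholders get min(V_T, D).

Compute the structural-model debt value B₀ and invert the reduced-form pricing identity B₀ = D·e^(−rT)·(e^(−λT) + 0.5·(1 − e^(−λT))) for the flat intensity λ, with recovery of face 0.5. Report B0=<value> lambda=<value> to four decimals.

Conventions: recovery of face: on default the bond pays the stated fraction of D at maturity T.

Apply the equity-as-call identities (strike 292.8924, horizon 7.2721 years):
d₁ = [ln(V₀/D) + (r + σ²/2)T] / (σ√T)
   = [ln(575.9188/292.8924) + (0.0317 + 0.5·0.2721²)·7.2721] / (0.2721·√7.2721)
   = [0.676161 + 0.499733] / 0.733767 = 1.602543
d₂ = d₁ − σ√T = 1.602543 − 0.733767 = 0.868776
N(d₁) = 0.945482,  N(d₂) = 0.807515,  e^(−rT) = 0.794116
E₀ = V₀·N(d₁) − D·e^(−rT)·N(d₂)
   = 575.9188·0.945482 − 292.8924·0.794116·0.807515 = 356.700588
B₀ = V₀ − E₀ = 575.9188 − 356.700588 = 219.218212
e^(−λT) = (B₀·e^(rT)/D − 0.5)/(1 − 0.5) = (219.2182·1.259262/292.8924 − 0.5)/0.5 = 0.88501358
λ = −ln(0.88501358)/7.2721 = 0.016797

B0=219.2182 lambda=0.0168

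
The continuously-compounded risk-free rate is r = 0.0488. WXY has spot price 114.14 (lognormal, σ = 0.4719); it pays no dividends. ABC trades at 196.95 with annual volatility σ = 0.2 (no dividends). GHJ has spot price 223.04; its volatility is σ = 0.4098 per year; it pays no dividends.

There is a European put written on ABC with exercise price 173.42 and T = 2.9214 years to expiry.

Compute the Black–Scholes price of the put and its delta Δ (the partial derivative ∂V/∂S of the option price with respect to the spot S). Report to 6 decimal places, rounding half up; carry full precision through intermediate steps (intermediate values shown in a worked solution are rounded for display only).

σ√T = 0.2·√2.9214 = 0.341842
d₁ = (ln(S/K) + (r+σ²/2)T) / (σ√T) = (ln(196.95/173.42) + (0.0488+0.2²/2)·2.9214) / 0.341842 = (0.127233 + 0.200992) / 0.341842 = 0.960168
d₂ = d₁ − σ√T = 0.960168 − 0.341842 = 0.618326
e^{−rT} = 0.867132
N(−d₁) = 0.168485,  N(−d₂) = 0.268180
Put price V = K·e^{−rT}·N(−d₂) − S·N(−d₁) = 40.328409 − 33.183187 = 7.145222
Δ = −N(−d₁) = -0.168485

price = 7.145222
Δ = -0.168485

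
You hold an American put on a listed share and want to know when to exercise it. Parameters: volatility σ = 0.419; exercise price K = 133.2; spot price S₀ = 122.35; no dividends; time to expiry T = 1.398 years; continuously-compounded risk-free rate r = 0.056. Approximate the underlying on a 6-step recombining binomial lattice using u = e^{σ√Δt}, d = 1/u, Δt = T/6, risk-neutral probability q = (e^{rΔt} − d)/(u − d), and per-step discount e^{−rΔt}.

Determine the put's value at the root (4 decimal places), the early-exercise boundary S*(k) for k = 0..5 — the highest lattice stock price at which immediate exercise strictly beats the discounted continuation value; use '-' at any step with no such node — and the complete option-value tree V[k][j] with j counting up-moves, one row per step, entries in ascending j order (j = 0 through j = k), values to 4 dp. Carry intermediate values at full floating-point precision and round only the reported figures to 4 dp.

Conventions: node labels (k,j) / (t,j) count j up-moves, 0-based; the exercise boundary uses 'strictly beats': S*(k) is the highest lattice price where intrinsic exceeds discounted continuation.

params: Δt=0.23300 u=1.22416 d=0.81689 q=0.48186 e^(-rΔt)=0.98704
t_6 payoffs: 96.8434 78.7175 51.5548 10.8500 0.0000 0.0000 0.0000
t_5: node(5,0) S=44.5062 payoff=88.6938 vs cont=86.9671 → 88.6938 [stop]  node(5,1) S=66.6951 payoff=66.5049 vs cont=64.7782 → 66.5049 [stop]  node(5,2) S=99.9464 payoff=33.2536 vs cont=31.5269 → 33.2536 [stop]  node(5,3) S=149.7755 payoff=0.0000 vs cont=5.5490 → 5.5490 [wait]  node(5,4) S=224.4472 payoff=0.0000 vs cont=0.0000 → 0.0000 [wait]  node(5,5) S=336.3472 payoff=0.0000 vs cont=0.0000 → 0.0000 [wait]  ⇒ S*(5)=99.9464
t_4: node(4,0) S=54.4825 payoff=78.7175 vs cont=76.9908 → 78.7175 [stop]  node(4,1) S=81.6452 payoff=51.5548 vs cont=49.8281 → 51.5548 [stop]  node(4,2) S=122.3500 payoff=10.8500 vs cont=19.6459 → 19.6459 [wait]  node(4,3) S=183.3486 payoff=0.0000 vs cont=2.8379 → 2.8379 [wait]  node(4,4) S=274.7584 payoff=0.0000 vs cont=0.0000 → 0.0000 [wait]  ⇒ S*(4)=81.6452
t_3: node(3,0) S=66.6951 payoff=66.5049 vs cont=64.7782 → 66.5049 [stop]  node(3,1) S=99.9464 payoff=33.2536 vs cont=35.7103 → 35.7103 [wait]  node(3,2) S=149.7755 payoff=0.0000 vs cont=11.3972 → 11.3972 [wait]  node(3,3) S=224.4472 payoff=0.0000 vs cont=1.4514 → 1.4514 [wait]  ⇒ S*(3)=66.6951
t_2: node(2,0) S=81.6452 payoff=51.5548 vs cont=50.9966 → 51.5548 [stop]  node(2,1) S=122.3500 payoff=10.8500 vs cont=23.6838 → 23.6838 [wait]  node(2,2) S=183.3486 payoff=0.0000 vs cont=6.5191 → 6.5191 [wait]  ⇒ S*(2)=81.6452
t_1: node(1,0) S=99.9464 payoff=33.2536 vs cont=37.6308 → 37.6308 [wait]  node(1,1) S=149.7755 payoff=0.0000 vs cont=15.2131 → 15.2131 [wait]  ⇒ S*(1)=-
t_0: node(0,0) S=122.3500 payoff=10.8500 vs cont=26.4809 → 26.4809 [wait]  ⇒ S*(0)=-

price = 26.4809
boundary = - - 81.6452 66.6951 81.6452 99.9464
tree:
26.4809
37.6308 15.2131
51.5548 23.6838 6.5191
66.5049 35.7103 11.3972 1.4514
78.7175 51.5548 19.6459 2.8379 0.0000
88.6938 66.5049 33.2536 5.5490 0.0000 0.0000
96.8434 78.7175 51.5548 10.8500 0.0000 0.0000 0.0000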